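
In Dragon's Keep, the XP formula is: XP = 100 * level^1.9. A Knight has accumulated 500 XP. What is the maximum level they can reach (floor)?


XP = 100 * level^1.9, so level = (XP / 100)^(1/1.9)
= (500 / 100)^(1/1.9)
= 5.0^0.5263
= 2.3328
Floor: level = 2

level 2


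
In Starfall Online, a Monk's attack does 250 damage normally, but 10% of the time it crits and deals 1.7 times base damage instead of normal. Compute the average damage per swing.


E[dmg] = base * (1 + crit_chance * (crit_mult - 1))
cc as decimal = 10/100 = 0.1
cm - 1 = 1.7 - 1 = 0.7
Bonus factor = 0.1 * 0.7 = 0.07
Total multiplier = 1 + 0.07 = 1.07
Expected damage = 250 * 1.07 = 267.50

267.50 damage


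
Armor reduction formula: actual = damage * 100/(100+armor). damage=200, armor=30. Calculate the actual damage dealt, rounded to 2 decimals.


actual = 200 * 100 / (100 + 30)
= 200 * 100 / 130
= 20000 / 130
= 153.85

153.85 damage


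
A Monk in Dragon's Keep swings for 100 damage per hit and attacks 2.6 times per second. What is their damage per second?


DPS = damage * attack_speed
= 100 * 2.6
= 260.0

260.0 DPS


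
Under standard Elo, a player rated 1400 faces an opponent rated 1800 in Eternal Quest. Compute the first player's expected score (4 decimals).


Elo expected score: Ea = 1/(1 + 10^((Rb-Ra)/400))
Rb - Ra = 1800 - 1400 = 400
(Rb-Ra)/400 = 400/400 = 1.0
10^1.0 = 10.0
Ea = 1/(1 + 10.0) = 1/11.0 = 0.0909

0.0909


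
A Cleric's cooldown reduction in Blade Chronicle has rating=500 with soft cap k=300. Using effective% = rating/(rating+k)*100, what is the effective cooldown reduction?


effective% = rating / (rating + k) * 100
= 500 / (500 + 300) * 100
= 500 / 800 * 100
= 0.625 * 100
= 62.50%

62.50%


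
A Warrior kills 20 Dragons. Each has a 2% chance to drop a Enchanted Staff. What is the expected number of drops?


Expected drops = kills * (drop_rate / 100)
= 20 * (2 / 100)
= 20 * 0.02
= 0.4

0.4 drops


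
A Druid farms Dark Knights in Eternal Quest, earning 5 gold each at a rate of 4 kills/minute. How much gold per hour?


Gold per minute = 5 * 4 = 20
Gold per hour = 20 * 60 = 1200

1200 gold/hour


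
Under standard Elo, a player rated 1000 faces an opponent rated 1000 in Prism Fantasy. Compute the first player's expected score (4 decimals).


Elo expected score: Ea = 1/(1 + 10^((Rb-Ra)/400))
Rb - Ra = 1000 - 1000 = 0
(Rb-Ra)/400 = 0/400 = 0.0
10^0.0 = 1.0
Ea = 1/(1 + 1.0) = 1/2.0 = 0.5000

0.5000


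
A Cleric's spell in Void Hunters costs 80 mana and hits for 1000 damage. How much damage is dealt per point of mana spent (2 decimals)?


Efficiency = damage / mana
= 1000 / 80
= 12.50

12.50 dmg/mana


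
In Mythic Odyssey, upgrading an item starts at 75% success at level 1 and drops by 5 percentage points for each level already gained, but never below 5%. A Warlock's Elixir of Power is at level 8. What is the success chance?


raw_rate = 75 - 5 * (8 - 1)
= 75 - 5 * 7
= 75 - 35
= 40
Apply floor: max(40, 5) = 40%

40%


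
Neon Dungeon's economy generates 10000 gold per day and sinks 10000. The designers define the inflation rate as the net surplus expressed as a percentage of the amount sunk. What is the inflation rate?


Net gold = 10000 - 10000 = 0
Inflation rate = net / sunk * 100 = 0 / 10000 * 100
= 0.0 * 100
= 0.00%

0.00%


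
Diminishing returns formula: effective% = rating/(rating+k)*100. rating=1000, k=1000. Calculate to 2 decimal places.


effective% = rating / (rating + k) * 100
= 1000 / (1000 + 1000) * 100
= 1000 / 2000 * 100
= 0.5 * 100
= 50.00%

50.00%


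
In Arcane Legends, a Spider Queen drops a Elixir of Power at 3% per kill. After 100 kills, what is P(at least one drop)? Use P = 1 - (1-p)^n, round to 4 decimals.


P(at least one) = 1 - P(none) = 1 - (1-p)^n
p = 3/100 = 0.03
1 - p = 0.97
(1 - p)^100 = 0.97^100 = 0.047553
P(at least one) = 1 - 0.047553 = 0.9524

0.9524


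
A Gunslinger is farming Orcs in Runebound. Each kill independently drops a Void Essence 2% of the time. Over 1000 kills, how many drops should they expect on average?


Expected drops = kills * (drop_rate / 100)
= 1000 * (2 / 100)
= 1000 * 0.02
= 20.0

20.0 drops


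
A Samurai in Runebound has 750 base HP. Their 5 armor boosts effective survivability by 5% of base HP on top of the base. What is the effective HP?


EHP = 750 * (1 + 5/100)
= 750 * (1 + 0.05)
= 750 * 1.05
= 787.5

787.5 EHP


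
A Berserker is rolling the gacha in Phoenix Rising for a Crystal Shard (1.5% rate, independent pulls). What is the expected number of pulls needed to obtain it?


Expected pulls for a geometric distribution = 1/p = 100 / rate%
= 100 / 1.5
= 66.67

66.67 pulls


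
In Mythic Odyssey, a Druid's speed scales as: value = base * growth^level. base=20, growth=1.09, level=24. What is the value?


value = base * growth^level
= 20 * 1.09^24
= 20 * 7.911083
= 158.22

158.22 speed


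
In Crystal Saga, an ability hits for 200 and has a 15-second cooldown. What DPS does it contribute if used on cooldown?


DPS = damage / cooldown
= 200 / 15
= 13.33

13.33 DPS


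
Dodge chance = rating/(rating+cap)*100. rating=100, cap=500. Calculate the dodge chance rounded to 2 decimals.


dodge% = 100 / (100 + 500) * 100
= 100 / 600 * 100
= 0.166667 * 100
= 16.67%

16.67%


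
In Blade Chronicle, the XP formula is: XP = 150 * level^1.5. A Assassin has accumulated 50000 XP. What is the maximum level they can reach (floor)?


XP = 150 * level^1.5, so level = (XP / 150)^(1/1.5)
= (50000 / 150)^(1/1.5)
= 333.3333^0.6667
= 48.075
Floor: level = 48

level 48


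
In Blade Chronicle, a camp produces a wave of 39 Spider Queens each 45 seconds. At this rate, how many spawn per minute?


Spawns per minute = count * (60 / interval)
= 39 * (60 / 45)
= 39 * 1.3333
= 52.0

52.0 per minute


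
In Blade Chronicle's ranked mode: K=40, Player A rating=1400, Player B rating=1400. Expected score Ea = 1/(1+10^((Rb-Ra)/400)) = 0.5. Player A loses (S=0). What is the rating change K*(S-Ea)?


Elo update: delta = K * (S - Ea), where S = 0 (loses)
S - Ea = 0 - 0.5 = -0.5
Rating change = 40 * -0.5
= -20.00

-20.00 rating points


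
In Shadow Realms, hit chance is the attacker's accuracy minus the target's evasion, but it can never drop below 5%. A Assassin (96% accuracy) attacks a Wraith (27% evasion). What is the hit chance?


accuracy - evasion = 96 - 27 = 69
Apply floor: max(69, 5) = 69
Hit chance = 69%

69%


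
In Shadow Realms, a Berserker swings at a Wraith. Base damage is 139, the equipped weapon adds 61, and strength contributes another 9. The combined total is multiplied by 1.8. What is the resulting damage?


Sum base + weapon + str = 139 + 61 + 9 = 209
Multiply by 1.8:
209 * 1.8 = 376.2

376.2 damage


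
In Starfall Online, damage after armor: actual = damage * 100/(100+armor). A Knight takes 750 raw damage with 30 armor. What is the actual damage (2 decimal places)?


actual = 750 * 100 / (100 + 30)
= 750 * 100 / 130
= 75000 / 130
= 576.92

576.92 damage


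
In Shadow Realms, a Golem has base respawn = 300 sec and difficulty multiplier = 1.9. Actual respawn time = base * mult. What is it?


Respawn time = base * multiplier
= 300 * 1.9
= 570.0 seconds

570.0 seconds


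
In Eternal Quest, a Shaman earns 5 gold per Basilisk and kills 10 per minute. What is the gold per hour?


Gold per minute = 5 * 10 = 50
Gold per hour = 50 * 60 = 3000

3000 gold/hour


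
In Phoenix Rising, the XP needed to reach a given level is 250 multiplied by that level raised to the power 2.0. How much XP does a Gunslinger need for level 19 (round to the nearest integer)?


XP = 250 * level^2.0
Substitute level = 19:
XP = 250 * 19^2.0
= 250 * 361.0
= 90250

90250 XP


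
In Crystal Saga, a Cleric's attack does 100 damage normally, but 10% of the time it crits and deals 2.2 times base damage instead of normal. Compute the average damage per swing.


E[dmg] = base * (1 + crit_chance * (crit_mult - 1))
cc as decimal = 10/100 = 0.1
cm - 1 = 2.2 - 1 = 1.2
Bonus factor = 0.1 * 1.2 = 0.12
Total multiplier = 1 + 0.12 = 1.12
Expected damage = 100 * 1.12 = 112.00

112.00 damage


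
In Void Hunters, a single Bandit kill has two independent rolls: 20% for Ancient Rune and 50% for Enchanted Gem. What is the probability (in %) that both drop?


For independent events, P(both) = P(A) * P(B)
= 20% * 50%
= 1000 / 100 %
= 10.0%

10.0%


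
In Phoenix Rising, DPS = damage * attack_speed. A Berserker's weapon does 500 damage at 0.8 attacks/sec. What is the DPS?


DPS = damage * attack_speed
= 500 * 0.8
= 400.0

400.0 DPS


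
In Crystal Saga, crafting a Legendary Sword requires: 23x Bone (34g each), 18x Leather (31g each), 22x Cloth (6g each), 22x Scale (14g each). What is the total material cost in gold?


Cost breakdown:
  Bone: 23 * 34 = 782
  Leather: 18 * 31 = 558
  Cloth: 22 * 6 = 132
  Scale: 22 * 14 = 308
Total = 782 + 558 + 132 + 308 = 1780

1780 gold


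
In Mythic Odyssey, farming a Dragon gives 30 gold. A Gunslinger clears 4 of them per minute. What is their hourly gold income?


Gold per minute = 30 * 4 = 120
Gold per hour = 120 * 60 = 7200

7200 gold/hour


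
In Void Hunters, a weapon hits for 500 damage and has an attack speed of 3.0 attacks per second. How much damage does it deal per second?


DPS = damage * attack_speed
= 500 * 3.0
= 1500.0

1500.0 DPS


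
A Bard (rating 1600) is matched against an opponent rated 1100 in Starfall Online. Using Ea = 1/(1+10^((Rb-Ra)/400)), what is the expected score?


Elo expected score: Ea = 1/(1 + 10^((Rb-Ra)/400))
Rb - Ra = 1100 - 1600 = -500
(Rb-Ra)/400 = -500/400 = -1.25
10^-1.25 = 0.056234
Ea = 1/(1 + 0.056234) = 1/1.056234 = 0.9468

0.9468


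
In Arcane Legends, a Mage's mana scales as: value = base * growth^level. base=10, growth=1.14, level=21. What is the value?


value = base * growth^level
= 10 * 1.14^21
= 10 * 15.667578
= 156.68

156.68 mana


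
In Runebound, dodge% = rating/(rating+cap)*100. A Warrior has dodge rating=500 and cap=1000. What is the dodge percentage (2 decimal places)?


dodge% = 500 / (500 + 1000) * 100
= 500 / 1500 * 100
= 0.333333 * 100
= 33.33%

33.33%


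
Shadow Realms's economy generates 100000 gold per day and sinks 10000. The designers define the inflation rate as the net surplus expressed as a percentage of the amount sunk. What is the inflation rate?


Net gold = 100000 - 10000 = 90000
Inflation rate = net / sunk * 100 = 90000 / 10000 * 100
= 9.0 * 100
= 900.00%

900.00%


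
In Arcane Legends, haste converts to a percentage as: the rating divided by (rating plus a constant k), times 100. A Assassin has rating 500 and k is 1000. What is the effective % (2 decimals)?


effective% = rating / (rating + k) * 100
= 500 / (500 + 1000) * 100
= 500 / 1500 * 100
= 0.333333 * 100
= 33.33%

33.33%


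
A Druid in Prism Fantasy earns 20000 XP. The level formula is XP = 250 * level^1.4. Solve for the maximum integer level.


XP = 250 * level^1.4, so level = (XP / 250)^(1/1.4)
= (20000 / 250)^(1/1.4)
= 80.0^0.7143
= 22.8744
Floor: level = 22

level 22


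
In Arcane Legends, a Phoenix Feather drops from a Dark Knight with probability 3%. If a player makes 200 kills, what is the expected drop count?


Expected drops = kills * (drop_rate / 100)
= 200 * (3 / 100)
= 200 * 0.03
= 6.0

6.0 drops


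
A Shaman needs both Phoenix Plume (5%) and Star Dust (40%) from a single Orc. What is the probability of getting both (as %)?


For independent events, P(both) = P(A) * P(B)
= 5% * 40%
= 200 / 100 %
= 2.0%

2.0%


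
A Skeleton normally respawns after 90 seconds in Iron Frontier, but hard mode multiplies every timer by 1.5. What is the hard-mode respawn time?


Respawn time = base * multiplier
= 90 * 1.5
= 135.0 seconds

135.0 seconds


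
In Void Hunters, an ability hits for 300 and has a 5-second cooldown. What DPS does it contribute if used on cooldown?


DPS = damage / cooldown
= 300 / 5
= 60.00

60.00 DPS


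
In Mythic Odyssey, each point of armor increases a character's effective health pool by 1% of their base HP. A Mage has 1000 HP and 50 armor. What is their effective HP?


EHP = 1000 * (1 + 50/100)
= 1000 * (1 + 0.5)
= 1000 * 1.5
= 1500.0

1500.0 EHP


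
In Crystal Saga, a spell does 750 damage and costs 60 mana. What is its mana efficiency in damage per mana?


Efficiency = damage / mana
= 750 / 60
= 12.50

12.50 dmg/mana


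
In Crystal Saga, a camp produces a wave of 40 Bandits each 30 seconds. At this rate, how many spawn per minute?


Spawns per minute = count * (60 / interval)
= 40 * (60 / 30)
= 40 * 2.0
= 80.0

80.0 per minute


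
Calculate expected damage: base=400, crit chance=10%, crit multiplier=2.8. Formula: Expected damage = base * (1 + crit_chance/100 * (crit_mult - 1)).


E[dmg] = base * (1 + crit_chance * (crit_mult - 1))
cc as decimal = 10/100 = 0.1
cm - 1 = 2.8 - 1 = 1.8
Bonus factor = 0.1 * 1.8 = 0.18
Total multiplier = 1 + 0.18 = 1.18
Expected damage = 400 * 1.18 = 472.00

472.00 damage


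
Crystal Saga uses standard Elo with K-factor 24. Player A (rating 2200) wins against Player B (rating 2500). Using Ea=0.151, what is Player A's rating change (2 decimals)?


Elo update: delta = K * (S - Ea), where S = 1 (wins)
S - Ea = 1 - 0.151 = 0.849
Rating change = 24 * 0.849
= 20.38

20.38 rating points


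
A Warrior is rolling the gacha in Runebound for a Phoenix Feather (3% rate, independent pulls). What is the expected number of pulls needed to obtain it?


Expected pulls for a geometric distribution = 1/p = 100 / rate%
= 100 / 3
= 33.33

33.33 pulls


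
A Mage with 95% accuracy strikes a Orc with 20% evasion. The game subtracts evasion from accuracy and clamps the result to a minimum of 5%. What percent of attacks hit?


accuracy - evasion = 95 - 20 = 75
Apply floor: max(75, 5) = 75
Hit chance = 75%

75%


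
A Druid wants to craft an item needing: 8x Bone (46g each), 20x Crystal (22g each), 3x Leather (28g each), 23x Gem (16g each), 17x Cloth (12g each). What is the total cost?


Cost breakdown:
  Bone: 8 * 46 = 368
  Crystal: 20 * 22 = 440
  Leather: 3 * 28 = 84
  Gem: 23 * 16 = 368
  Cloth: 17 * 12 = 204
Total = 368 + 440 + 84 + 368 + 204 = 1464

1464 gold


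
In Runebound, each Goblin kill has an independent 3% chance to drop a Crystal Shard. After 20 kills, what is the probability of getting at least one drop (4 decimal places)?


P(at least one) = 1 - P(none) = 1 - (1-p)^n
p = 3/100 = 0.03
1 - p = 0.97
(1 - p)^20 = 0.97^20 = 0.543794
P(at least one) = 1 - 0.543794 = 0.4562

0.4562


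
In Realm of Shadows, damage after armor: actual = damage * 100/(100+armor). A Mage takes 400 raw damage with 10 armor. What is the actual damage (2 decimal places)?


actual = 400 * 100 / (100 + 10)
= 400 * 100 / 110
= 40000 / 110
= 363.64

363.64 damage


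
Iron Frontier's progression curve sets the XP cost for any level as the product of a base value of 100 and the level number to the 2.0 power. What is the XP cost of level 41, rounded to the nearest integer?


XP = 100 * level^2.0
Substitute level = 41:
XP = 100 * 41^2.0
= 100 * 1681.0
= 168100

168100 XP


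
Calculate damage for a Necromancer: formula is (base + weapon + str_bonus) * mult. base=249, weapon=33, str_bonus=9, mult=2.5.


Sum base + weapon + str = 249 + 33 + 9 = 291
Multiply by 2.5:
291 * 2.5 = 727.5

727.5 damage


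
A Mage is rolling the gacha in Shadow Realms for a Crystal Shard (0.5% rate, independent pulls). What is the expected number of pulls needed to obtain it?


Expected pulls for a geometric distribution = 1/p = 100 / rate%
= 100 / 0.5
= 200.0

200.0 pulls


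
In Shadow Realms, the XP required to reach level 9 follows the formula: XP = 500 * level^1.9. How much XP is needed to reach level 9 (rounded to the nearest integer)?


XP = 500 * level^1.9
Substitute level = 9:
XP = 500 * 9^1.9
= 500 * 65.0221
= 32511

32511 XP


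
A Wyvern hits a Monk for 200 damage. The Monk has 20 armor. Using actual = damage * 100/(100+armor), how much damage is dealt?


actual = 200 * 100 / (100 + 20)
= 200 * 100 / 120
= 20000 / 120
= 166.67

166.67 damage


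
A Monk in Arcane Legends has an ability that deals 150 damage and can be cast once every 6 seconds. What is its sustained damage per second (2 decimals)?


DPS = damage / cooldown
= 150 / 6
= 25.00

25.00 DPS


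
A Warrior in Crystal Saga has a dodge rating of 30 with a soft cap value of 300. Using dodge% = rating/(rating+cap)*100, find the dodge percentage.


dodge% = 30 / (30 + 300) * 100
= 30 / 330 * 100
= 0.090909 * 100
= 9.09%

9.09%


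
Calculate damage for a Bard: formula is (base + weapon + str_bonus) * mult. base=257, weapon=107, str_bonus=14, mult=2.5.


Sum base + weapon + str = 257 + 107 + 14 = 378
Multiply by 2.5:
378 * 2.5 = 945.0

945.0 damage


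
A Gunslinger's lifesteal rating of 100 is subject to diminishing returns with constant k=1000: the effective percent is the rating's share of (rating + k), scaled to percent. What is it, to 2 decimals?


effective% = rating / (rating + k) * 100
= 100 / (100 + 1000) * 100
= 100 / 1100 * 100
= 0.090909 * 100
= 9.09%

9.09%


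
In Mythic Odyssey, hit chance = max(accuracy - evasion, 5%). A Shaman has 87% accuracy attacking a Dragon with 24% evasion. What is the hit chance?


accuracy - evasion = 87 - 24 = 63
Apply floor: max(63, 5) = 63
Hit chance = 63%

63%


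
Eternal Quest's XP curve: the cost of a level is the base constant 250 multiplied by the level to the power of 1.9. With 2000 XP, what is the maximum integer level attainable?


XP = 250 * level^1.9, so level = (XP / 250)^(1/1.9)
= (2000 / 250)^(1/1.9)
= 8.0^0.5263
= 2.9875
Floor: level = 2

level 2


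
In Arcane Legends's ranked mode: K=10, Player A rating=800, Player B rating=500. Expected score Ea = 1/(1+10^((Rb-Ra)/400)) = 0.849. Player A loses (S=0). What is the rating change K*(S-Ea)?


Elo update: delta = K * (S - Ea), where S = 0 (loses)
S - Ea = 0 - 0.849 = -0.849
Rating change = 10 * -0.849
= -8.49

-8.49 rating points


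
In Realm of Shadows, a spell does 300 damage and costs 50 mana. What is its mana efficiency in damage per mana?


Efficiency = damage / mana
= 300 / 50
= 6.00

6.00 dmg/mana


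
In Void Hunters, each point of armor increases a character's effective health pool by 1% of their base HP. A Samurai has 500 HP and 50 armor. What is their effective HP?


EHP = 500 * (1 + 50/100)
= 500 * (1 + 0.5)
= 500 * 1.5
= 750.0

750.0 EHP


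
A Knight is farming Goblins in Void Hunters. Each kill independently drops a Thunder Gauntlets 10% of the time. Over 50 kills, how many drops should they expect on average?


Expected drops = kills * (drop_rate / 100)
= 50 * (10 / 100)
= 50 * 0.1
= 5.0

5.0 drops


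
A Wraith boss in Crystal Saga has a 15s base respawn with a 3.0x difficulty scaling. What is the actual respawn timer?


Respawn time = base * multiplier
= 15 * 3.0
= 45.0 seconds

45.0 seconds


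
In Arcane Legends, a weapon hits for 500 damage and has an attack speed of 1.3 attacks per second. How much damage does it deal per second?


DPS = damage * attack_speed
= 500 * 1.3
= 650.0

650.0 DPS


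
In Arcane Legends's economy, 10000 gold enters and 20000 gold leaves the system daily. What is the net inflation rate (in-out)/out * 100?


Net gold = 10000 - 20000 = -10000
Inflation rate = net / sunk * 100 = -10000 / 20000 * 100
= -0.5 * 100
= -50.00%

-50.00%


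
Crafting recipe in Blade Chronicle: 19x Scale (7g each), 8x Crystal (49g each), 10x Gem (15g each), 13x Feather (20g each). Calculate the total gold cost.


Cost breakdown:
  Scale: 19 * 7 = 133
  Crystal: 8 * 49 = 392
  Gem: 10 * 15 = 150
  Feather: 13 * 20 = 260
Total = 133 + 392 + 150 + 260 = 935

935 gold


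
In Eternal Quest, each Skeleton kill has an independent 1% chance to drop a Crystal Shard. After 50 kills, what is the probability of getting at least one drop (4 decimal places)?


P(at least one) = 1 - P(none) = 1 - (1-p)^n
p = 1/100 = 0.01
1 - p = 0.99
(1 - p)^50 = 0.99^50 = 0.605006
P(at least one) = 1 - 0.605006 = 0.3950

0.3950


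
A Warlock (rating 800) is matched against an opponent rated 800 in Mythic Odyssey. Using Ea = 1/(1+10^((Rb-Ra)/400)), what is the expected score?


Elo expected score: Ea = 1/(1 + 10^((Rb-Ra)/400))
Rb - Ra = 800 - 800 = 0
(Rb-Ra)/400 = 0/400 = 0.0
10^0.0 = 1.0
Ea = 1/(1 + 1.0) = 1/2.0 = 0.5000

0.5000


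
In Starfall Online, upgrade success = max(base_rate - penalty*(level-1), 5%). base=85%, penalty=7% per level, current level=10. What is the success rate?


raw_rate = 85 - 7 * (10 - 1)
= 85 - 7 * 9
= 85 - 63
= 22
Apply floor: max(22, 5) = 22%

22%


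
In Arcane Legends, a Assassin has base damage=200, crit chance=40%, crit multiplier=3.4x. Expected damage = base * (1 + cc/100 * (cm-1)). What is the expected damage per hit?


E[dmg] = base * (1 + crit_chance * (crit_mult - 1))
cc as decimal = 40/100 = 0.4
cm - 1 = 3.4 - 1 = 2.4
Bonus factor = 0.4 * 2.4 = 0.96
Total multiplier = 1 + 0.96 = 1.96
Expected damage = 200 * 1.96 = 392.00

392.00 damage


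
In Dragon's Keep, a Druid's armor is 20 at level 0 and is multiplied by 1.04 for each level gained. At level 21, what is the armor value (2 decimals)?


value = base * growth^level
= 20 * 1.04^21
= 20 * 2.278768
= 45.58

45.58 armor


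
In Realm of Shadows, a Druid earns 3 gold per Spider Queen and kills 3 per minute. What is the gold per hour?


Gold per minute = 3 * 3 = 9
Gold per hour = 9 * 60 = 540

540 gold/hour


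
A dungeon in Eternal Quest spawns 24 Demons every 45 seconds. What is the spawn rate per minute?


Spawns per minute = count * (60 / interval)
= 24 * (60 / 45)
= 24 * 1.3333
= 32.0

32.0 per minute


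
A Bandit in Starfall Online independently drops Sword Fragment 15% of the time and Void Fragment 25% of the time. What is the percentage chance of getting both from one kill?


For independent events, P(both) = P(A) * P(B)
= 15% * 25%
= 375 / 100 %
= 3.75%

3.75%


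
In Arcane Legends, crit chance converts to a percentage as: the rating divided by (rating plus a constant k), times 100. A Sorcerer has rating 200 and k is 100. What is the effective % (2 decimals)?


effective% = rating / (rating + k) * 100
= 200 / (200 + 100) * 100
= 200 / 300 * 100
= 0.666667 * 100
= 66.67%

66.67%


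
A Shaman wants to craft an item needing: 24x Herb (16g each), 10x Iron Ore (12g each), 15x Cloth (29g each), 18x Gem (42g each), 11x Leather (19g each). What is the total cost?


Cost breakdown:
  Herb: 24 * 16 = 384
  Iron Ore: 10 * 12 = 120
  Cloth: 15 * 29 = 435
  Gem: 18 * 42 = 756
  Leather: 11 * 19 = 209
Total = 384 + 120 + 435 + 756 + 209 = 1904

1904 gold


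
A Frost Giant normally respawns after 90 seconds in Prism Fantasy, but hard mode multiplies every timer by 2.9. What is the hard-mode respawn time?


Respawn time = base * multiplier
= 90 * 2.9
= 261.0 seconds

261.0 seconds


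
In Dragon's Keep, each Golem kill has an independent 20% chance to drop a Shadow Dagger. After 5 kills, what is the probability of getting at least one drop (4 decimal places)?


P(at least one) = 1 - P(none) = 1 - (1-p)^n
p = 20/100 = 0.2
1 - p = 0.8
(1 - p)^5 = 0.8^5 = 0.327680
P(at least one) = 1 - 0.327680 = 0.6723

0.6723


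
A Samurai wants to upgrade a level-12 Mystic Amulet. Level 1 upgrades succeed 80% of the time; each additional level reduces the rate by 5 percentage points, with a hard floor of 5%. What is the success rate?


raw_rate = 80 - 5 * (12 - 1)
= 80 - 5 * 11
= 80 - 55
= 25
Apply floor: max(25, 5) = 25%

25%


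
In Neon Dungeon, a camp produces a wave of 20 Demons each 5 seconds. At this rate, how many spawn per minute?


Spawns per minute = count * (60 / interval)
= 20 * (60 / 5)
= 20 * 12.0
= 240.0

240.0 per minute


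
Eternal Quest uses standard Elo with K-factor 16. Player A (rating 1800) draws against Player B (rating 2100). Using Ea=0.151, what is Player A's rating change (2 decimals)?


Elo update: delta = K * (S - Ea), where S = 0.5 (draws)
S - Ea = 0.5 - 0.151 = 0.349
Rating change = 16 * 0.349
= 5.58

5.58 rating points


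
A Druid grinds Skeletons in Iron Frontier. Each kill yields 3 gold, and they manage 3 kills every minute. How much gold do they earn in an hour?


Gold per minute = 3 * 3 = 9
Gold per hour = 9 * 60 = 540

540 gold/hour


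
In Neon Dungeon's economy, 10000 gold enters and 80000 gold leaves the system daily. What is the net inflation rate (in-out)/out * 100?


Net gold = 10000 - 80000 = -70000
Inflation rate = net / sunk * 100 = -70000 / 80000 * 100
= -0.875 * 100
= -87.50%

-87.50%


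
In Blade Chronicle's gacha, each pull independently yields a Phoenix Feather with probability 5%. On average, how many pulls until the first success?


Expected pulls for a geometric distribution = 1/p = 100 / rate%
= 100 / 5
= 20.0

20.0 pulls


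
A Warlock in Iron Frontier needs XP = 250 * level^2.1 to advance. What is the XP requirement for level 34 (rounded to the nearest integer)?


XP = 250 * level^2.1
Substitute level = 34:
XP = 250 * 34^2.1
= 250 * 1644.7721
= 411193

411193 XP


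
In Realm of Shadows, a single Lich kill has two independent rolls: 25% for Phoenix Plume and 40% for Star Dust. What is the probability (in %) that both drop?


For independent events, P(both) = P(A) * P(B)
= 25% * 40%
= 1000 / 100 %
= 10.0%

10.0%


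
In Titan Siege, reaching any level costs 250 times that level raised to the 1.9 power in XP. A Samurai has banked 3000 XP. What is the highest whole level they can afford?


XP = 250 * level^1.9, so level = (XP / 250)^(1/1.9)
= (3000 / 250)^(1/1.9)
= 12.0^0.5263
= 3.6982
Floor: level = 3

level 3


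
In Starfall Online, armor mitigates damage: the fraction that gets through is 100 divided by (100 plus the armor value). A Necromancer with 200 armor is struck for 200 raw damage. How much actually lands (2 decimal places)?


actual = 200 * 100 / (100 + 200)
= 200 * 100 / 300
= 20000 / 300
= 66.67

66.67 damage


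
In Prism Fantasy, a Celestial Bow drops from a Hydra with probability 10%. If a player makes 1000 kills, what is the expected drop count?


Expected drops = kills * (drop_rate / 100)
= 1000 * (10 / 100)
= 1000 * 0.1
= 100.0

100.0 drops


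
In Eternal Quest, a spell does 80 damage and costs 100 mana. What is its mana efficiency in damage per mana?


Efficiency = damage / mana
= 80 / 100
= 0.80

0.80 dmg/mana


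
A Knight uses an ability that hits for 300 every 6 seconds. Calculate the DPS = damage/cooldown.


DPS = damage / cooldown
= 300 / 6
= 50.00

50.00 DPS


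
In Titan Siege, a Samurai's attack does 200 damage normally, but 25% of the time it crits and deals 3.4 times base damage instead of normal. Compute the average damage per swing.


E[dmg] = base * (1 + crit_chance * (crit_mult - 1))
cc as decimal = 25/100 = 0.25
cm - 1 = 3.4 - 1 = 2.4
Bonus factor = 0.25 * 2.4 = 0.6
Total multiplier = 1 + 0.6 = 1.6
Expected damage = 200 * 1.6 = 320.00

320.00 damage


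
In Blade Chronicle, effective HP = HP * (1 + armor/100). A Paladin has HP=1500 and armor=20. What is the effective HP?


EHP = 1500 * (1 + 20/100)
= 1500 * (1 + 0.2)
= 1500 * 1.2
= 1800.0

1800.0 EHP


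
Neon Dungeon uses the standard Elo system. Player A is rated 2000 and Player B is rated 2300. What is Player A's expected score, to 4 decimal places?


Elo expected score: Ea = 1/(1 + 10^((Rb-Ra)/400))
Rb - Ra = 2300 - 2000 = 300
(Rb-Ra)/400 = 300/400 = 0.75
10^0.75 = 5.623413
Ea = 1/(1 + 5.623413) = 1/6.623413 = 0.1510

0.1510


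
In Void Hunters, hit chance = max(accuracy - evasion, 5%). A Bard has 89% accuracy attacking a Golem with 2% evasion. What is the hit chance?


accuracy - evasion = 89 - 2 = 87
Apply floor: max(87, 5) = 87
Hit chance = 87%

87%


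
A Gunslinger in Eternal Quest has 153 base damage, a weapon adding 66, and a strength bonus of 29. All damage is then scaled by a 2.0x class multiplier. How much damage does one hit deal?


Sum base + weapon + str = 153 + 66 + 29 = 248
Multiply by 2.0:
248 * 2.0 = 496.0

496.0 damage


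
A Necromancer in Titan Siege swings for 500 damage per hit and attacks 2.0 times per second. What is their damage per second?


DPS = damage * attack_speed
= 500 * 2.0
= 1000.0

1000.0 DPS


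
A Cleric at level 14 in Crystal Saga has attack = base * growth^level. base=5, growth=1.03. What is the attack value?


value = base * growth^level
= 5 * 1.03^14
= 5 * 1.51259
= 7.56

7.56 attack


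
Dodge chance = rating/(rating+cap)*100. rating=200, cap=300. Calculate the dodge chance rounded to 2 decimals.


dodge% = 200 / (200 + 300) * 100
= 200 / 500 * 100
= 0.4 * 100
= 40.00%

40.00%


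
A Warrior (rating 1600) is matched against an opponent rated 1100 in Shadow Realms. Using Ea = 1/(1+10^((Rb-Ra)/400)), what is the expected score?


Elo expected score: Ea = 1/(1 + 10^((Rb-Ra)/400))
Rb - Ra = 1100 - 1600 = -500
(Rb-Ra)/400 = -500/400 = -1.25
10^-1.25 = 0.056234
Ea = 1/(1 + 0.056234) = 1/1.056234 = 0.9468

0.9468


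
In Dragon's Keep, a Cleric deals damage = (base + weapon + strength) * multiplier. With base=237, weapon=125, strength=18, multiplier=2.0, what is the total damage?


Sum base + weapon + str = 237 + 125 + 18 = 380
Multiply by 2.0:
380 * 2.0 = 760.0

760.0 damage


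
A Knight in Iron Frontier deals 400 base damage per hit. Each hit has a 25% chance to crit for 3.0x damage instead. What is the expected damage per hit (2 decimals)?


E[dmg] = base * (1 + crit_chance * (crit_mult - 1))
cc as decimal = 25/100 = 0.25
cm - 1 = 3.0 - 1 = 2.0
Bonus factor = 0.25 * 2.0 = 0.5
Total multiplier = 1 + 0.5 = 1.5
Expected damage = 400 * 1.5 = 600.00

600.00 damage


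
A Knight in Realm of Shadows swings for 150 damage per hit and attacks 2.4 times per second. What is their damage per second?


DPS = damage * attack_speed
= 150 * 2.4
= 360.0

360.0 DPS


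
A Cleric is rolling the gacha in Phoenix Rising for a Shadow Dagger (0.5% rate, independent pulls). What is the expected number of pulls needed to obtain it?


Expected pulls for a geometric distribution = 1/p = 100 / rate%
= 100 / 0.5
= 200.0

200.0 pulls


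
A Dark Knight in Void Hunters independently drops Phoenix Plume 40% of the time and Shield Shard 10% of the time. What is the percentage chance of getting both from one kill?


For independent events, P(both) = P(A) * P(B)
= 40% * 10%
= 400 / 100 %
= 4.0%

4.0%


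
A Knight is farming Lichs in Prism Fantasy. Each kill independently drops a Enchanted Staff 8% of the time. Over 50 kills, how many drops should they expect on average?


Expected drops = kills * (drop_rate / 100)
= 50 * (8 / 100)
= 50 * 0.08
= 4.0

4.0 drops


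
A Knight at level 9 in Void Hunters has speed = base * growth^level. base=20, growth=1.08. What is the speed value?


value = base * growth^level
= 20 * 1.08^9
= 20 * 1.999005
= 39.98

39.98 speed


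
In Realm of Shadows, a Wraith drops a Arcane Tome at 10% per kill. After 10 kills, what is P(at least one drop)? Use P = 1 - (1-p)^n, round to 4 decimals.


P(at least one) = 1 - P(none) = 1 - (1-p)^n
p = 10/100 = 0.1
1 - p = 0.9
(1 - p)^10 = 0.9^10 = 0.348678
P(at least one) = 1 - 0.348678 = 0.6513

0.6513


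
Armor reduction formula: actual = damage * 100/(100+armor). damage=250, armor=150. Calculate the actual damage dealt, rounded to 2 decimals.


actual = 250 * 100 / (100 + 150)
= 250 * 100 / 250
= 25000 / 250
= 100.00

100.00 damage


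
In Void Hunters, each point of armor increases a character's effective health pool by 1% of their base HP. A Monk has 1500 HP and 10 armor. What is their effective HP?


EHP = 1500 * (1 + 10/100)
= 1500 * (1 + 0.1)
= 1500 * 1.1
= 1650.0

1650.0 EHP


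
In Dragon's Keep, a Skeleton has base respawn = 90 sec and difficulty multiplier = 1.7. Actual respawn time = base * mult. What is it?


Respawn time = base * multiplier
= 90 * 1.7
= 153.0 seconds

153.0 seconds


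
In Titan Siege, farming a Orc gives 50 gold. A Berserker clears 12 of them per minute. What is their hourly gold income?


Gold per minute = 50 * 12 = 600
Gold per hour = 600 * 60 = 36000

36000 gold/hour


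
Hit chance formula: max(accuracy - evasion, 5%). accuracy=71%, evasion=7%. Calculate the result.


accuracy - evasion = 71 - 7 = 64
Apply floor: max(64, 5) = 64
Hit chance = 64%

64%


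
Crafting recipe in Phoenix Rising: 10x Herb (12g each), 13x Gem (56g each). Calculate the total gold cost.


Cost breakdown:
  Herb: 10 * 12 = 120
  Gem: 13 * 56 = 728
Total = 120 + 728 = 848

848 gold


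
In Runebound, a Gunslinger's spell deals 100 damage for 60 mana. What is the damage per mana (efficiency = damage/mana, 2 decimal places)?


Efficiency = damage / mana
= 100 / 60
= 1.67

1.67 dmg/mana


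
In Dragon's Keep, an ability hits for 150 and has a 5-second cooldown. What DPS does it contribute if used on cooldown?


DPS = damage / cooldown
= 150 / 5
= 30.00

30.00 DPS


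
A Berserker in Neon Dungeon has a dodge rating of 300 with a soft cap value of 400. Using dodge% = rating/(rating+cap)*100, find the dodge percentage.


dodge% = 300 / (300 + 400) * 100
= 300 / 700 * 100
= 0.428571 * 100
= 42.86%

42.86%


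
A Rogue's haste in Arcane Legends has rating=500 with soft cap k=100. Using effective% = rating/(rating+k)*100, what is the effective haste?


effective% = rating / (rating + k) * 100
= 500 / (500 + 100) * 100
= 500 / 600 * 100
= 0.833333 * 100
= 83.33%

83.33%


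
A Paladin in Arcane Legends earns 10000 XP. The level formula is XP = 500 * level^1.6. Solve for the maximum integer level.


XP = 500 * level^1.6, so level = (XP / 500)^(1/1.6)
= (10000 / 500)^(1/1.6)
= 20.0^0.625
= 6.5034
Floor: level = 6

level 6


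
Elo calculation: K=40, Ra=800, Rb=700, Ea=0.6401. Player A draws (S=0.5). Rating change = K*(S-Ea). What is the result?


Elo update: delta = K * (S - Ea), where S = 0.5 (draws)
S - Ea = 0.5 - 0.6401 = -0.1401
Rating change = 40 * -0.1401
= -5.60

-5.60 rating points


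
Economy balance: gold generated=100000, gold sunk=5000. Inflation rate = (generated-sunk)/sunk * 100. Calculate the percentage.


Net gold = 100000 - 5000 = 95000
Inflation rate = net / sunk * 100 = 95000 / 5000 * 100
= 19.0 * 100
= 1900.00%

1900.00%


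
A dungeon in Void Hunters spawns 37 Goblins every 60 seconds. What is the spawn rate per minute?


Spawns per minute = count * (60 / interval)
= 37 * (60 / 60)
= 37 * 1.0
= 37.0

37.0 per minute


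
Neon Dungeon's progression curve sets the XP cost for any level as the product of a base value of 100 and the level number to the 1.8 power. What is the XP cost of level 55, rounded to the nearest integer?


XP = 100 * level^1.8
Substitute level = 55:
XP = 100 * 55^1.8
= 100 * 1357.2281
= 135723

135723 XP


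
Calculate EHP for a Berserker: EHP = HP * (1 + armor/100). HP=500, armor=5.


EHP = 500 * (1 + 5/100)
= 500 * (1 + 0.05)
= 500 * 1.05
= 525.0

525.0 EHP


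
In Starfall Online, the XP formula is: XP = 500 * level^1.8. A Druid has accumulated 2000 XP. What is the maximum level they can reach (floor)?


XP = 500 * level^1.8, so level = (XP / 500)^(1/1.8)
= (2000 / 500)^(1/1.8)
= 4.0^0.5556
= 2.1601
Floor: level = 2

level 2


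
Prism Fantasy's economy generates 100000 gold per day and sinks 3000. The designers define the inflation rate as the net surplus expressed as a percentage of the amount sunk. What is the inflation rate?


Net gold = 100000 - 3000 = 97000
Inflation rate = net / sunk * 100 = 97000 / 3000 * 100
= 32.333333 * 100
= 3233.33%

3233.33%


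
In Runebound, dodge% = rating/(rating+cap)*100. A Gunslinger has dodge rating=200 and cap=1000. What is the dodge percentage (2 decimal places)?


dodge% = 200 / (200 + 1000) * 100
= 200 / 1200 * 100
= 0.166667 * 100
= 16.67%

16.67%


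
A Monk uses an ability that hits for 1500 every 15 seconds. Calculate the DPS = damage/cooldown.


DPS = damage / cooldown
= 1500 / 15
= 100.00

100.00 DPS


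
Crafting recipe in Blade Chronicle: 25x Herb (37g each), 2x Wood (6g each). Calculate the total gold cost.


Cost breakdown:
  Herb: 25 * 37 = 925
  Wood: 2 * 6 = 12
Total = 925 + 12 = 937

937 gold


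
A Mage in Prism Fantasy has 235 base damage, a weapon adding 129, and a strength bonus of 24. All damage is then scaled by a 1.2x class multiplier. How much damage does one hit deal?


Sum base + weapon + str = 235 + 129 + 24 = 388
Multiply by 1.2:
388 * 1.2 = 465.6

465.6 damage


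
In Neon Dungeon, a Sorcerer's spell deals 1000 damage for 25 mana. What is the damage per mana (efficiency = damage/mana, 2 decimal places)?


Efficiency = damage / mana
= 1000 / 25
= 40.00

40.00 dmg/mana


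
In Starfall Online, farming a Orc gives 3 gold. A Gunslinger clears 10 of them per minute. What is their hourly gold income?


Gold per minute = 3 * 10 = 30
Gold per hour = 30 * 60 = 1800

1800 gold/hour


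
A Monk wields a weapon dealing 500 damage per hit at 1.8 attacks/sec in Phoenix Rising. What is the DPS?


DPS = damage * attack_speed
= 500 * 1.8
= 900.0

900.0 DPS


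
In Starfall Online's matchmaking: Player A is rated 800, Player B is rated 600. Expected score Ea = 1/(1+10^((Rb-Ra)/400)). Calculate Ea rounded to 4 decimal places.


Elo expected score: Ea = 1/(1 + 10^((Rb-Ra)/400))
Rb - Ra = 600 - 800 = -200
(Rb-Ra)/400 = -200/400 = -0.5
10^-0.5 = 0.316228
Ea = 1/(1 + 0.316228) = 1/1.316228 = 0.7597

0.7597


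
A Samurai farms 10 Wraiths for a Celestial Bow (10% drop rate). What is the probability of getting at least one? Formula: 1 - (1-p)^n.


P(at least one) = 1 - P(none) = 1 - (1-p)^n
p = 10/100 = 0.1
1 - p = 0.9
(1 - p)^10 = 0.9^10 = 0.348678
P(at least one) = 1 - 0.348678 = 0.6513

0.6513


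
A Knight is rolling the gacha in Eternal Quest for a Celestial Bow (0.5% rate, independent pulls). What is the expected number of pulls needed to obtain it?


Expected pulls for a geometric distribution = 1/p = 100 / rate%
= 100 / 0.5
= 200.0

200.0 pulls


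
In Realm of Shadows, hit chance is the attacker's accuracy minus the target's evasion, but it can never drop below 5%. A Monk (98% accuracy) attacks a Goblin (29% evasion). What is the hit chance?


accuracy - evasion = 98 - 29 = 69
Apply floor: max(69, 5) = 69
Hit chance = 69%

69%


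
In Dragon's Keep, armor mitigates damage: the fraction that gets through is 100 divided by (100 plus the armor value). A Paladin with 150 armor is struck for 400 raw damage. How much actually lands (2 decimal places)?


actual = 400 * 100 / (100 + 150)
= 400 * 100 / 250
= 40000 / 250
= 160.00

160.00 damage


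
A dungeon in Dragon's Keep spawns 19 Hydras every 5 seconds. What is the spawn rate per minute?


Spawns per minute = count * (60 / interval)
= 19 * (60 / 5)
= 19 * 12.0
= 228.0

228.0 per minute


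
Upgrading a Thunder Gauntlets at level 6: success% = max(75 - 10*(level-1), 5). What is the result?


raw_rate = 75 - 10 * (6 - 1)
= 75 - 10 * 5
= 75 - 50
= 25
Apply floor: max(25, 5) = 25%

25%


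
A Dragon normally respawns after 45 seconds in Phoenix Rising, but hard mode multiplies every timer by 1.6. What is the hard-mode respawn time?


Respawn time = base * multiplier
= 45 * 1.6
= 72.0 seconds

72.0 seconds


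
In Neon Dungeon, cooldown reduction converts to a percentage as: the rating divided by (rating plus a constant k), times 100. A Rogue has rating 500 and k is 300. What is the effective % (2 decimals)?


effective% = rating / (rating + k) * 100
= 500 / (500 + 300) * 100
= 500 / 800 * 100
= 0.625 * 100
= 62.50%

62.50%


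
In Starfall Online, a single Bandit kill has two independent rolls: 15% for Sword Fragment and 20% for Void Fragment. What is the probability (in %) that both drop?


For independent events, P(both) = P(A) * P(B)
= 15% * 20%
= 300 / 100 %
= 3.0%

3.0%
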